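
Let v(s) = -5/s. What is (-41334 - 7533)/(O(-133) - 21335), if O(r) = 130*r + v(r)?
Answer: 6499311/5137120 ≈ 1.2652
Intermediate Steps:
O(r) = -5/r + 130*r (O(r) = 130*r - 5/r = -5/r + 130*r)
(-41334 - 7533)/(O(-133) - 21335) = (-41334 - 7533)/((-5/(-133) + 130*(-133)) - 21335) = -48867/((-5*(-1/133) - 17290) - 21335) = -48867/((5/133 - 17290) - 21335) = -48867/(-2299565/133 - 21335) = -48867/(-5137120/133) = -48867*(-133/5137120) = 6499311/5137120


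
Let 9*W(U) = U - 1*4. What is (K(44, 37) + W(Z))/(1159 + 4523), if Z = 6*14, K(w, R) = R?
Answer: 413/51138 ≈ 0.0080762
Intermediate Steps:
Z = 84
W(U) = -4/9 + U/9 (W(U) = (U - 1*4)/9 = (U - 4)/9 = (-4 + U)/9 = -4/9 + U/9)
(K(44, 37) + W(Z))/(1159 + 4523) = (37 + (-4/9 + (⅑)*84))/(1159 + 4523) = (37 + (-4/9 + 28/3))/5682 = (37 + 80/9)*(1/5682) = (413/9)*(1/5682) = 413/51138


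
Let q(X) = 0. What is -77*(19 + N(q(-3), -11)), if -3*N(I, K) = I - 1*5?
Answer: -4774/3 ≈ -1591.3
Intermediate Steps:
N(I, K) = 5/3 - I/3 (N(I, K) = -(I - 1*5)/3 = -(I - 5)/3 = -(-5 + I)/3 = 5/3 - I/3)
-77*(19 + N(q(-3), -11)) = -77*(19 + (5/3 - 1/3*0)) = -77*(19 + (5/3 + 0)) = -77*(19 + 5/3) = -77*62/3 = -4774/3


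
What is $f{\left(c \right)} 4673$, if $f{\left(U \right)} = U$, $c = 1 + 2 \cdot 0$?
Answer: $4673$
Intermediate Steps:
$c = 1$ ($c = 1 + 0 = 1$)
$f{\left(c \right)} 4673 = 1 \cdot 4673 = 4673$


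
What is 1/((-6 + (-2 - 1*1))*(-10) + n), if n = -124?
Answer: -1/34 ≈ -0.029412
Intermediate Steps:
1/((-6 + (-2 - 1*1))*(-10) + n) = 1/((-6 + (-2 - 1*1))*(-10) - 124) = 1/((-6 + (-2 - 1))*(-10) - 124) = 1/((-6 - 3)*(-10) - 124) = 1/(-9*(-10) - 124) = 1/(90 - 124) = 1/(-34) = -1/34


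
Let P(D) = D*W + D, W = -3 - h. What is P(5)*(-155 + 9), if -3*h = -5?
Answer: 8030/3 ≈ 2676.7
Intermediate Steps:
h = 5/3 (h = -⅓*(-5) = 5/3 ≈ 1.6667)
W = -14/3 (W = -3 - 1*5/3 = -3 - 5/3 = -14/3 ≈ -4.6667)
P(D) = -11*D/3 (P(D) = D*(-14/3) + D = -14*D/3 + D = -11*D/3)
P(5)*(-155 + 9) = (-11/3*5)*(-155 + 9) = -55/3*(-146) = 8030/3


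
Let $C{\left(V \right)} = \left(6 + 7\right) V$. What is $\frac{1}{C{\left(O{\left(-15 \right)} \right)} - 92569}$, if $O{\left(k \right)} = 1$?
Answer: $- \frac{1}{92556} \approx -1.0804 \cdot 10^{-5}$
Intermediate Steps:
$C{\left(V \right)} = 13 V$
$\frac{1}{C{\left(O{\left(-15 \right)} \right)} - 92569} = \frac{1}{13 \cdot 1 - 92569} = \frac{1}{13 - 92569} = \frac{1}{-92556} = - \frac{1}{92556}$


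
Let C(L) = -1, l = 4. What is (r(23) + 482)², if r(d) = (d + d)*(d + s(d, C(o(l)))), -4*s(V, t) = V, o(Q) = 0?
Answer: 6507601/4 ≈ 1.6269e+6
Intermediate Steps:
s(V, t) = -V/4
r(d) = 3*d²/2 (r(d) = (d + d)*(d - d/4) = (2*d)*(3*d/4) = 3*d²/2)
(r(23) + 482)² = ((3/2)*23² + 482)² = ((3/2)*529 + 482)² = (1587/2 + 482)² = (2551/2)² = 6507601/4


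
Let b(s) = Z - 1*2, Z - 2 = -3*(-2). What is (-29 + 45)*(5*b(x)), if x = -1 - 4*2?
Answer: 480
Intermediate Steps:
Z = 8 (Z = 2 - 3*(-2) = 2 + 6 = 8)
x = -9 (x = -1 - 1*8 = -1 - 8 = -9)
b(s) = 6 (b(s) = 8 - 1*2 = 8 - 2 = 6)
(-29 + 45)*(5*b(x)) = (-29 + 45)*(5*6) = 16*30 = 480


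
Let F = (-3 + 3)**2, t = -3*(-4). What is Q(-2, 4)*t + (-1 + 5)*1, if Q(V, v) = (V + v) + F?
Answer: 28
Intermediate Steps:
t = 12
F = 0 (F = 0**2 = 0)
Q(V, v) = V + v (Q(V, v) = (V + v) + 0 = V + v)
Q(-2, 4)*t + (-1 + 5)*1 = (-2 + 4)*12 + (-1 + 5)*1 = 2*12 + 4*1 = 24 + 4 = 28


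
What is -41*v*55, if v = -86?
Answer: 193930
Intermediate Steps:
-41*v*55 = -41*(-86)*55 = 3526*55 = 193930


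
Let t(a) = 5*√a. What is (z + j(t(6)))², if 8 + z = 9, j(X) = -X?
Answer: 151 - 10*√6 ≈ 126.51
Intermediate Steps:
z = 1 (z = -8 + 9 = 1)
(z + j(t(6)))² = (1 - 5*√6)²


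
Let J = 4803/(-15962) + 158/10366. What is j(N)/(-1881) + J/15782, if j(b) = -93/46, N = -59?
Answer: 865084365965/818649677718444 ≈ 0.0010567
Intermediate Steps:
J = -23632951/82731046 (J = 4803*(-1/15962) + 158*(1/10366) = -4803/15962 + 79/5183 = -23632951/82731046 ≈ -0.28566)
j(b) = -93/46 (j(b) = -93*1/46 = -93/46)
j(N)/(-1881) + J/15782 = -93/46/(-1881) - 23632951/82731046/15782 = -93/46*(-1/1881) - 23632951/82731046*1/15782 = 31/28842 - 23632951/1305661367972 = 865084365965/818649677718444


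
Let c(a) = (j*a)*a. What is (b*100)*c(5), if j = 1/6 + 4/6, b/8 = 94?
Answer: 4700000/3 ≈ 1.5667e+6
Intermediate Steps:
b = 752 (b = 8*94 = 752)
j = ⅚ (j = 1*(⅙) + 4*(⅙) = ⅙ + ⅔ = ⅚ ≈ 0.83333)
c(a) = 5*a²/6 (c(a) = (5*a/6)*a = 5*a²/6)
(b*100)*c(5) = (752*100)*((⅚)*5²) = 75200*((⅚)*25) = 75200*(125/6) = 4700000/3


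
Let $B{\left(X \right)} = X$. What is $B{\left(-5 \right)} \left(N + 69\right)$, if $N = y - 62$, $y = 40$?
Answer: $-235$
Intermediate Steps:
$N = -22$ ($N = 40 - 62 = -22$)
$B{\left(-5 \right)} \left(N + 69\right) = - 5 \left(-22 + 69\right) = \left(-5\right) 47 = -235$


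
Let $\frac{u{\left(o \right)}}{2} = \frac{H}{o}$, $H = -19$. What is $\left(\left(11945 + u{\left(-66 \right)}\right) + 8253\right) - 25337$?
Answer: $- \frac{169568}{33} \approx -5138.4$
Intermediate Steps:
$u{\left(o \right)} = - \frac{38}{o}$ ($u{\left(o \right)} = 2 \left(- \frac{19}{o}\right) = - \frac{38}{o}$)
$\left(\left(11945 + u{\left(-66 \right)}\right) + 8253\right) - 25337 = \left(\left(11945 - \frac{38}{-66}\right) + 8253\right) - 25337 = \left(\left(11945 - - \frac{19}{33}\right) + 8253\right) - 25337 = \left(\left(11945 + \frac{19}{33}\right) + 8253\right) - 25337 = \left(\frac{394204}{33} + 8253\right) - 25337 = \frac{666553}{33} - 25337 = - \frac{169568}{33}$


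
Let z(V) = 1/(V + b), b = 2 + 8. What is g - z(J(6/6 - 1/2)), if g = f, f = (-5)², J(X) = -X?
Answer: 473/19 ≈ 24.895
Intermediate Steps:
f = 25
b = 10
g = 25
z(V) = 1/(10 + V) (z(V) = 1/(V + 10) = 1/(10 + V))
g - z(J(6/6 - 1/2)) = 25 - 1/(10 - (6/6 - 1/2)) = 25 - 1/(10 - (6*(⅙) - 1*½)) = 25 - 1/(10 - (1 - ½)) = 25 - 1/(10 - 1*½) = 25 - 1/(10 - ½) = 25 - 1/19/2 = 25 - 1*2/19 = 25 - 2/19 = 473/19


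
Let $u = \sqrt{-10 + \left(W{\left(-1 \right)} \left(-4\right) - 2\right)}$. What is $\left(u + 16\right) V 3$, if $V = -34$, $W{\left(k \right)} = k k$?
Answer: $-1632 - 408 i \approx -1632.0 - 408.0 i$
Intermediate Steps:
$W{\left(k \right)} = k^{2}$
$u = 4 i$ ($u = \sqrt{-10 + \left(\left(-1\right)^{2} \left(-4\right) - 2\right)} = \sqrt{-10 + \left(1 \left(-4\right) - 2\right)} = \sqrt{-10 - 6} = \sqrt{-16} = 4 i \approx 4.0 i$)
$\left(u + 16\right) V 3 = \left(4 i + 16\right) \left(-34\right) 3 = \left(16 + 4 i\right) \left(-34\right) 3 = \left(-544 - 136 i\right) 3 = -1632 - 408 i$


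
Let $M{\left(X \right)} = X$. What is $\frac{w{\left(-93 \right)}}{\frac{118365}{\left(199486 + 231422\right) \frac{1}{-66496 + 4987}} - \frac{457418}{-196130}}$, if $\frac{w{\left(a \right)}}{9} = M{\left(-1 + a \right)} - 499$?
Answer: $\frac{75175190582580}{237954977907751} \approx 0.31592$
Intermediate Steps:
$w{\left(a \right)} = -4500 + 9 a$ ($w{\left(a \right)} = 9 \left(\left(-1 + a\right) - 499\right) = 9 \left(-500 + a\right) = -4500 + 9 a$)
$\frac{w{\left(-93 \right)}}{\frac{118365}{\left(199486 + 231422\right) \frac{1}{-66496 + 4987}} - \frac{457418}{-196130}} = \frac{-4500 + 9 \left(-93\right)}{\frac{118365}{\left(199486 + 231422\right) \frac{1}{-66496 + 4987}} - \frac{457418}{-196130}} = \frac{-4500 - 837}{\frac{118365}{430908 \frac{1}{-61509}} - - \frac{228709}{98065}} = - \frac{5337}{\frac{118365}{430908 \left(- \frac{1}{61509}\right)} + \frac{228709}{98065}} = - \frac{5337}{\frac{118365}{- \frac{143636}{20503}} + \frac{228709}{98065}} = - \frac{5337}{118365 \left(- \frac{20503}{143636}\right) + \frac{228709}{98065}} = - \frac{5337}{- \frac{2426837595}{143636} + \frac{228709}{98065}} = - \frac{5337}{- \frac{237954977907751}{14085664340}} = \left(-5337\right) \left(- \frac{14085664340}{237954977907751}\right) = \frac{75175190582580}{237954977907751}$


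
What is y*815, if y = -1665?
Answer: -1356975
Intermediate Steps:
y*815 = -1665*815 = -1356975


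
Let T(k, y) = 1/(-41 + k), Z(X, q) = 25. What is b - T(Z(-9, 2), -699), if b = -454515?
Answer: -7272239/16 ≈ -4.5452e+5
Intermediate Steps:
b - T(Z(-9, 2), -699) = -454515 - 1/(-41 + 25) = -454515 - 1/(-16) = -454515 - 1*(-1/16) = -454515 + 1/16 = -7272239/16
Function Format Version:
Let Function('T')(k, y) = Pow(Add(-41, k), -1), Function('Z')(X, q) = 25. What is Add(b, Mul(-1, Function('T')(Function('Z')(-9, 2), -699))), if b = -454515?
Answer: Rational(-7272239, 16) ≈ -4.5452e+5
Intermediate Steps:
Add(b, Mul(-1, Function('T')(Function('Z')(-9, 2), -699))) = Add(-454515, Mul(-1, Pow(Add(-41, 25), -1))) = Add(-454515, Mul(-1, Pow(-16, -1))) = Add(-454515, Mul(-1, Rational(-1, 16))) = Add(-454515, Rational(1, 16)) = Rational(-7272239, 16)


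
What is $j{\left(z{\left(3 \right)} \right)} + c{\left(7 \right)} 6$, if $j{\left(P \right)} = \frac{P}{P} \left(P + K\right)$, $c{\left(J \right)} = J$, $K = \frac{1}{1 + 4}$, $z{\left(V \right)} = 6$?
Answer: $\frac{241}{5} \approx 48.2$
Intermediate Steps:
$K = \frac{1}{5} \approx 0.2$
$j{\left(P \right)} = \frac{1}{5} + P$ ($j{\left(P \right)} = \frac{P}{P} \left(P + \frac{1}{5}\right) = 1 \left(\frac{1}{5} + P\right) = \frac{1}{5} + P$)
$j{\left(z{\left(3 \right)} \right)} + c{\left(7 \right)} 6 = \left(\frac{1}{5} + 6\right) + 7 \cdot 6 = \frac{31}{5} + 42 = \frac{241}{5}$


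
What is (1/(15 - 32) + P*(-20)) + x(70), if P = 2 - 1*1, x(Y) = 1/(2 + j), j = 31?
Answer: -11236/561 ≈ -20.029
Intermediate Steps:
x(Y) = 1/33 (x(Y) = 1/(2 + 31) = 1/33)
P = 1 (P = 2 - 1 = 1)
(1/(15 - 32) + P*(-20)) + x(70) = (1/(15 - 32) + 1*(-20)) + 1/33 = (1/(-17) - 20) + 1/33 = (-1/17 - 20) + 1/33 = -341/17 + 1/33 = -11236/561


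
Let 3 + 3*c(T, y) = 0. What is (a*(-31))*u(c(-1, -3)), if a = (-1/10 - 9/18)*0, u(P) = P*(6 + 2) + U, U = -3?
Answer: 0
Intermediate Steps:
c(T, y) = -1 (c(T, y) = -1 + (⅓)*0 = -1 + 0 = -1)
u(P) = -3 + 8*P (u(P) = P*(6 + 2) - 3 = P*8 - 3 = 8*P - 3 = -3 + 8*P)
a = 0 (a = (-1*⅒ - 9*1/18)*0 = (-⅒ - ½)*0 = -⅗*0 = 0)
(a*(-31))*u(c(-1, -3)) = (0*(-31))*(-3 + 8*(-1)) = 0*(-3 - 8) = 0*(-11) = 0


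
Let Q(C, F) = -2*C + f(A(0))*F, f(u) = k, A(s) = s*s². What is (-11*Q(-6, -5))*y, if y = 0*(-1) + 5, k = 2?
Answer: -110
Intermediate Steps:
A(s) = s³
f(u) = 2
Q(C, F) = -2*C + 2*F
y = 5 (y = 0 + 5 = 5)
(-11*Q(-6, -5))*y = -11*(-2*(-6) + 2*(-5))*5 = -11*(12 - 10)*5 = -11*2*5 = -22*5 = -110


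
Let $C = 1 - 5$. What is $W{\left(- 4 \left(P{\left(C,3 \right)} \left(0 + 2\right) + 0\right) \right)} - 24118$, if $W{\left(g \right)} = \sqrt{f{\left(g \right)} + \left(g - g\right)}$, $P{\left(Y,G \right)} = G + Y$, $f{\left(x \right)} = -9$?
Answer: $-24118 + 3 i \approx -24118.0 + 3.0 i$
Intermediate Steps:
$C = -4$
$W{\left(g \right)} = 3 i$ ($W{\left(g \right)} = \sqrt{-9 + \left(g - g\right)} = \sqrt{-9 + 0} = \sqrt{-9} = 3 i$)
$W{\left(- 4 \left(P{\left(C,3 \right)} \left(0 + 2\right) + 0\right) \right)} - 24118 = 3 i - 24118 = -24118 + 3 i$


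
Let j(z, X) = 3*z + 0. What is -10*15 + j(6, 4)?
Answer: -132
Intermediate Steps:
j(z, X) = 3*z
-10*15 + j(6, 4) = -10*15 + 3*6 = -150 + 18 = -132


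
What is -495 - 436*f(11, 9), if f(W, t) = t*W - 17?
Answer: -36247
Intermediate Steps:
f(W, t) = -17 + W*t (f(W, t) = W*t - 17 = -17 + W*t)
-495 - 436*f(11, 9) = -495 - 436*(-17 + 11*9) = -495 - 436*(-17 + 99) = -495 - 436*82 = -495 - 35752 = -36247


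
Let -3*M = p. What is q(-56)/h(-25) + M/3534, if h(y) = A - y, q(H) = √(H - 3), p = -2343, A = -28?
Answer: 781/3534 - I*√59/3 ≈ 0.221 - 2.5604*I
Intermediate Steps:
M = 781 (M = -⅓*(-2343) = 781)
q(H) = √(-3 + H)
h(y) = -28 - y
q(-56)/h(-25) + M/3534 = √(-3 - 56)/(-28 - 1*(-25)) + 781/3534 = √(-59)/(-28 + 25) + 781*(1/3534) = (I*√59)/(-3) + 781/3534 = (I*√59)*(-⅓) + 781/3534 = -I*√59/3 + 781/3534 = 781/3534 - I*√59/3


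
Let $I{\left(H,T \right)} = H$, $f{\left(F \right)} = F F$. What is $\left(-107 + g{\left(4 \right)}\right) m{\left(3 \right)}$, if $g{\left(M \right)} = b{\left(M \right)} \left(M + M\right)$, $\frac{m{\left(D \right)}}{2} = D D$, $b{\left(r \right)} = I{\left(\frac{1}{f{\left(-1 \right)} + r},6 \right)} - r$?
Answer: $- \frac{12366}{5} \approx -2473.2$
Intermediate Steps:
$f{\left(F \right)} = F^{2}$
$b{\left(r \right)} = \frac{1}{1 + r} - r$ ($b{\left(r \right)} = \frac{1}{\left(-1\right)^{2} + r} - r = \frac{1}{1 + r} - r$)
$m{\left(D \right)} = 2 D^{2}$ ($m{\left(D \right)} = 2 D D = 2 D^{2}$)
$g{\left(M \right)} = \frac{2 M \left(1 - M \left(1 + M\right)\right)}{1 + M}$ ($g{\left(M \right)} = \frac{1 - M \left(1 + M\right)}{1 + M} \left(M + M\right) = \frac{1 - M \left(1 + M\right)}{1 + M} 2 M = \frac{2 M \left(1 - M \left(1 + M\right)\right)}{1 + M}$)
$\left(-107 + g{\left(4 \right)}\right) m{\left(3 \right)} = \left(-107 + 2 \cdot 4 \frac{1}{1 + 4} \left(1 - 4 - 4^{2}\right)\right) 2 \cdot 3^{2} = \left(-107 + 2 \cdot 4 \cdot \frac{1}{5} \left(1 - 4 - 16\right)\right) 2 \cdot 9 = \left(-107 + 2 \cdot 4 \cdot \frac{1}{5} \left(1 - 4 - 16\right)\right) 18 = \left(-107 + 2 \cdot 4 \cdot \frac{1}{5} \left(-19\right)\right) 18 = \left(-107 - \frac{152}{5}\right) 18 = \left(- \frac{687}{5}\right) 18 = - \frac{12366}{5}$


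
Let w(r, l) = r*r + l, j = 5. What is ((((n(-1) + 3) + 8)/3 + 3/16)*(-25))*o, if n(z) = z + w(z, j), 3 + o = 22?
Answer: -125875/48 ≈ -2622.4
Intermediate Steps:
o = 19 (o = -3 + 22 = 19)
w(r, l) = l + r² (w(r, l) = r² + l = l + r²)
n(z) = 5 + z + z² (n(z) = z + (5 + z²) = 5 + z + z²)
((((n(-1) + 3) + 8)/3 + 3/16)*(-25))*o = (((((5 - 1 + (-1)²) + 3) + 8)/3 + 3/16)*(-25))*19 = (((((5 - 1 + 1) + 3) + 8)*(⅓) + 3*(1/16))*(-25))*19 = ((((5 + 3) + 8)*(⅓) + 3/16)*(-25))*19 = (((8 + 8)*(⅓) + 3/16)*(-25))*19 = ((16*(⅓) + 3/16)*(-25))*19 = ((16/3 + 3/16)*(-25))*19 = ((265/48)*(-25))*19 = -6625/48*19 = -125875/48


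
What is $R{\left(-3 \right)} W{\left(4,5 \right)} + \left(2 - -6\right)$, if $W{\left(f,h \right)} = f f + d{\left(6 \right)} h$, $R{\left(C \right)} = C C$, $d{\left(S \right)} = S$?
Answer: $422$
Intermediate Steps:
$R{\left(C \right)} = C^{2}$
$W{\left(f,h \right)} = f^{2} + 6 h$ ($W{\left(f,h \right)} = f f + 6 h = f^{2} + 6 h$)
$R{\left(-3 \right)} W{\left(4,5 \right)} + \left(2 - -6\right) = \left(-3\right)^{2} \left(4^{2} + 6 \cdot 5\right) + \left(2 - -6\right) = 9 \left(16 + 30\right) + \left(2 + 6\right) = 9 \cdot 46 + 8 = 414 + 8 = 422$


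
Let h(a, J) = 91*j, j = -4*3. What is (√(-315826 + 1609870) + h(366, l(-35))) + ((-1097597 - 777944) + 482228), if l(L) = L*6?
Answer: -1394405 + 2*√323511 ≈ -1.3933e+6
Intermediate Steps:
j = -12
l(L) = 6*L
h(a, J) = -1092 (h(a, J) = 91*(-12) = -1092)
(√(-315826 + 1609870) + h(366, l(-35))) + ((-1097597 - 777944) + 482228) = (√(-315826 + 1609870) - 1092) + ((-1097597 - 777944) + 482228) = (√1294044 - 1092) + (-1875541 + 482228) = (2*√323511 - 1092) - 1393313 = (-1092 + 2*√323511) - 1393313 = -1394405 + 2*√323511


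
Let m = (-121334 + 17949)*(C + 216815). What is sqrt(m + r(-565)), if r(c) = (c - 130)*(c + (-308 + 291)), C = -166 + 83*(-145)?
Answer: 10*I*sqrt(211536139) ≈ 1.4544e+5*I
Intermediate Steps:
C = -12201 (C = -166 - 12035 = -12201)
r(c) = (-130 + c)*(-17 + c) (r(c) = (-130 + c)*(c - 17) = (-130 + c)*(-17 + c))
m = -21154018390 (m = (-121334 + 17949)*(-12201 + 216815) = -103385*204614 = -21154018390)
sqrt(m + r(-565)) = sqrt(-21154018390 + (2210 + (-565)**2 - 147*(-565))) = sqrt(-21154018390 + (2210 + 319225 + 83055)) = sqrt(-21154018390 + 404490) = sqrt(-21153613900) = 10*I*sqrt(211536139)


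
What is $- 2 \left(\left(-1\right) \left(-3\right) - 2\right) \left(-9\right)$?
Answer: $18$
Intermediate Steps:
$- 2 \left(\left(-1\right) \left(-3\right) - 2\right) \left(-9\right) = - 2 \left(3 - 2\right) \left(-9\right) = \left(-2\right) 1 \left(-9\right) = \left(-2\right) \left(-9\right) = 18$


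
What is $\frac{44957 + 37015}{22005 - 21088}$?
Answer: $\frac{81972}{917} \approx 89.391$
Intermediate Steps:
$\frac{44957 + 37015}{22005 - 21088} = \frac{81972}{917}$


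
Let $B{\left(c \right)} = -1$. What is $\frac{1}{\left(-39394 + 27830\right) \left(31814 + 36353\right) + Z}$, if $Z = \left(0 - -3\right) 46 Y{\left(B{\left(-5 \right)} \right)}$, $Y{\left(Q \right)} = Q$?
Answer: $- \frac{1}{788283326} \approx -1.2686 \cdot 10^{-9}$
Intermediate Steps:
$Z = -138$ ($Z = \left(0 - -3\right) 46 \left(-1\right) = \left(0 + 3\right) 46 \left(-1\right) = 3 \cdot 46 \left(-1\right) = 138 \left(-1\right) = -138$)
$\frac{1}{\left(-39394 + 27830\right) \left(31814 + 36353\right) + Z} = \frac{1}{\left(-39394 + 27830\right) \left(31814 + 36353\right) - 138} = \frac{1}{\left(-11564\right) 68167 - 138} = \frac{1}{-788283188 - 138} = \frac{1}{-788283326} = - \frac{1}{788283326}$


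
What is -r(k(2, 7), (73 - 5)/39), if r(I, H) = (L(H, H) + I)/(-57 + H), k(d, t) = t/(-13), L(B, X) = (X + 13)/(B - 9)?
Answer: -28368/609865 ≈ -0.046515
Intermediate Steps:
L(B, X) = (13 + X)/(-9 + B)
k(d, t) = -t/13 (k(d, t) = t*(-1/13) = -t/13)
r(I, H) = (I + (13 + H)/(-9 + H))/(-57 + H) (r(I, H) = ((13 + H)/(-9 + H) + I)/(-57 + H) = (I + (13 + H)/(-9 + H))/(-57 + H))
-r(k(2, 7), (73 - 5)/39) = -(13 + (73 - 5)/39 + (-1/13*7)*(-9 + (73 - 5)/39))/((-57 + (73 - 5)/39)*(-9 + (73 - 5)/39)) = -(13 + 68*(1/39) - 7*(-9 + 68*(1/39))/13)/((-57 + 68*(1/39))*(-9 + 68*(1/39))) = -(13 + 68/39 - 7*(-9 + 68/39)/13)/((-57 + 68/39)*(-9 + 68/39)) = -(13 + 68/39 - 7/13*(-283/39))/((-2155/39)*(-283/39)) = -(-39)*(-39)*(13 + 68/39 + 1981/507)/(2155*283) = -(-39)*(-39)*3152/(2155*283*169) = -1*28368/609865 = -28368/609865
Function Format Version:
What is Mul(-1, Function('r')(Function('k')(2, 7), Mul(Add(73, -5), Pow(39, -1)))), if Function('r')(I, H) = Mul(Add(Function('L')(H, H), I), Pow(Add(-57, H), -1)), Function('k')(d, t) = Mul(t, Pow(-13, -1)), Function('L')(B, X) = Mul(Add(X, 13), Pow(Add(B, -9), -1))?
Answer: Rational(-28368, 609865) ≈ -0.046515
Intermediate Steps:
Function('L')(B, X) = Mul(Pow(Add(-9, B), -1), Add(13, X)) (Function('L')(B, X) = Mul(Add(13, X), Pow(Add(-9, B), -1)) = Mul(Pow(Add(-9, B), -1), Add(13, X)))
Function('k')(d, t) = Mul(Rational(-1, 13), t) (Function('k')(d, t) = Mul(t, Rational(-1, 13)) = Mul(Rational(-1, 13), t))
Function('r')(I, H) = Mul(Pow(Add(-57, H), -1), Add(I, Mul(Pow(Add(-9, H), -1), Add(13, H)))) (Function('r')(I, H) = Mul(Add(Mul(Pow(Add(-9, H), -1), Add(13, H)), I), Pow(Add(-57, H), -1)) = Mul(Add(I, Mul(Pow(Add(-9, H), -1), Add(13, H))), Pow(Add(-57, H), -1)) = Mul(Pow(Add(-57, H), -1), Add(I, Mul(Pow(Add(-9, H), -1), Add(13, H)))))
Mul(-1, Function('r')(Function('k')(2, 7), Mul(Add(73, -5), Pow(39, -1)))) = Mul(-1, Mul(Pow(Add(-57, Mul(Add(73, -5), Pow(39, -1))), -1), Pow(Add(-9, Mul(Add(73, -5), Pow(39, -1))), -1), Add(13, Mul(Add(73, -5), Pow(39, -1)), Mul(Mul(Rational(-1, 13), 7), Add(-9, Mul(Add(73, -5), Pow(39, -1))))))) = Mul(-1, Mul(Pow(Add(-57, Mul(68, Rational(1, 39))), -1), Pow(Add(-9, Mul(68, Rational(1, 39))), -1), Add(13, Mul(68, Rational(1, 39)), Mul(Rational(-7, 13), Add(-9, Mul(68, Rational(1, 39))))))) = Mul(-1, Mul(Pow(Add(-57, Rational(68, 39)), -1), Pow(Add(-9, Rational(68, 39)), -1), Add(13, Rational(68, 39), Mul(Rational(-7, 13), Add(-9, Rational(68, 39)))))) = Mul(-1, Mul(Pow(Rational(-2155, 39), -1), Pow(Rational(-283, 39), -1), Add(13, Rational(68, 39), Mul(Rational(-7, 13), Rational(-283, 39))))) = Mul(-1, Mul(Rational(-39, 2155), Rational(-39, 283), Add(13, Rational(68, 39), Rational(1981, 507)))) = Mul(-1, Mul(Rational(-39, 2155), Rational(-39, 283), Rational(3152, 169))) = Mul(-1, Rational(28368, 609865)) = Rational(-28368, 609865)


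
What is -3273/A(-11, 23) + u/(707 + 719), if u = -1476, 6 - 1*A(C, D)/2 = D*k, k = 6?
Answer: 712939/62744 ≈ 11.363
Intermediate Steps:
A(C, D) = 12 - 12*D (A(C, D) = 12 - 2*D*6 = 12 - 12*D)
-3273/A(-11, 23) + u/(707 + 719) = -3273/(12 - 12*23) - 1476/(707 + 719) = -3273/(12 - 276) - 1476/1426 = -3273/(-264) - 1476*1/1426 = -3273*(-1/264) - 738/713 = 1091/88 - 738/713 = 712939/62744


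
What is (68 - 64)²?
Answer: 16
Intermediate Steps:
(68 - 64)² = 4² = 16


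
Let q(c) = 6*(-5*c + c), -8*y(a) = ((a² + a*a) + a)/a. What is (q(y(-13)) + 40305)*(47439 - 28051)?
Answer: 779979240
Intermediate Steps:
y(a) = -(a + 2*a²)/(8*a) (y(a) = -((a² + a*a) + a)/(8*a) = -((a² + a²) + a)/(8*a) = -(2*a² + a)/(8*a) = -(a + 2*a²)/(8*a))
q(c) = -24*c (q(c) = 6*(-4*c) = -24*c)
(q(y(-13)) + 40305)*(47439 - 28051) = (-24*(-⅛ - ¼*(-13)) + 40305)*(47439 - 28051) = (-24*(-⅛ + 13/4) + 40305)*19388 = (-24*25/8 + 40305)*19388 = (-75 + 40305)*19388 = 40230*19388 = 779979240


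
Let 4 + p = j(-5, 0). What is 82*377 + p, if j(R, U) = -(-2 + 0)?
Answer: 30912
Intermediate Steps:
j(R, U) = 2 (j(R, U) = -1*(-2) = 2)
p = -2 (p = -4 + 2 = -2)
82*377 + p = 82*377 - 2 = 30914 - 2 = 30912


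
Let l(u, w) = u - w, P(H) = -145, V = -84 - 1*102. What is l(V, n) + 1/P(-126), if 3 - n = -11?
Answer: -29001/145 ≈ -200.01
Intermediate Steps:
n = 14 (n = 3 - 1*(-11) = 3 + 11 = 14)
V = -186 (V = -84 - 102 = -186)
l(V, n) + 1/P(-126) = (-186 - 1*14) + 1/(-145) = (-186 - 14) - 1/145 = -200 - 1/145 = -29001/145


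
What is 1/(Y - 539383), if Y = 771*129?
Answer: -1/439924 ≈ -2.2731e-6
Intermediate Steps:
Y = 99459
1/(Y - 539383) = 1/(99459 - 539383) = 1/(-439924) = -1/439924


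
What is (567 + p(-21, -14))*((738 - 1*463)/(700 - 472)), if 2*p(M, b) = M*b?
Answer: 32725/38 ≈ 861.18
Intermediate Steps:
p(M, b) = M*b/2 (p(M, b) = (M*b)/2 = M*b/2)
(567 + p(-21, -14))*((738 - 1*463)/(700 - 472)) = (567 + (1/2)*(-21)*(-14))*((738 - 1*463)/(700 - 472)) = (567 + 147)*((738 - 463)/228) = 714*(275*(1/228)) = 714*(275/228) = 32725/38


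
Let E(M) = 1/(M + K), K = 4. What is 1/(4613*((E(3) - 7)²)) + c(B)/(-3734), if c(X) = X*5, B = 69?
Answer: -261899891/2834733312 ≈ -0.092390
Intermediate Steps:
c(X) = 5*X
E(M) = 1/(4 + M) (E(M) = 1/(M + 4) = 1/(4 + M))
1/(4613*((E(3) - 7)²)) + c(B)/(-3734) = 1/(4613*((1/(4 + 3) - 7)²)) + (5*69)/(-3734) = 1/(4613*((1/7 - 7)²)) + 345*(-1/3734) = 1/(4613*((⅐ - 7)²)) - 345/3734 = 1/(4613*((-48/7)²)) - 345/3734 = 1/(4613*(2304/49)) - 345/3734 = (1/4613)*(49/2304) - 345/3734 = 7/1518336 - 345/3734 = -261899891/2834733312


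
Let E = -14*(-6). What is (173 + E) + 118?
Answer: 375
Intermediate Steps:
E = 84
(173 + E) + 118 = (173 + 84) + 118 = 257 + 118 = 375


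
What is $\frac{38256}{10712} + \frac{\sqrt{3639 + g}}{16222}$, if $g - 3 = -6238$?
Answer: $\frac{4782}{1339} + \frac{i \sqrt{649}}{8111} \approx 3.5713 + 0.0031409 i$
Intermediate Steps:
$g = -6235$ ($g = 3 - 6238 = -6235$)
$\frac{38256}{10712} + \frac{\sqrt{3639 + g}}{16222} = \frac{38256}{10712} + \frac{\sqrt{3639 - 6235}}{16222} = 38256 \cdot \frac{1}{10712} + \sqrt{-2596} \cdot \frac{1}{16222} = \frac{4782}{1339} + 2 i \sqrt{649} \cdot \frac{1}{16222} = \frac{4782}{1339} + \frac{i \sqrt{649}}{8111}$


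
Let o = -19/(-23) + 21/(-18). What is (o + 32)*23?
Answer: 4369/6 ≈ 728.17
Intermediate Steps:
o = -47/138 (o = -19*(-1/23) + 21*(-1/18) = 19/23 - 7/6 = -47/138 ≈ -0.34058)
(o + 32)*23 = (-47/138 + 32)*23 = (4369/138)*23 = 4369/6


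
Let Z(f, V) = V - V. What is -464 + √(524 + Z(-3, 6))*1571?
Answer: -464 + 3142*√131 ≈ 35498.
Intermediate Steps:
Z(f, V) = 0
-464 + √(524 + Z(-3, 6))*1571 = -464 + √(524 + 0)*1571 = -464 + √524*1571 = -464 + (2*√131)*1571 = -464 + 3142*√131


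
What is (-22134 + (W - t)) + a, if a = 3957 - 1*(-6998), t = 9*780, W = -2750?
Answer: -20949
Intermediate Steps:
t = 7020
a = 10955 (a = 3957 + 6998 = 10955)
(-22134 + (W - t)) + a = (-22134 + (-2750 - 1*7020)) + 10955 = (-22134 + (-2750 - 7020)) + 10955 = (-22134 - 9770) + 10955 = -31904 + 10955 = -20949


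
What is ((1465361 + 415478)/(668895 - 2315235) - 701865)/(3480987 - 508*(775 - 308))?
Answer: -1155510304939/5340317021340 ≈ -0.21637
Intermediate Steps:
((1465361 + 415478)/(668895 - 2315235) - 701865)/(3480987 - 508*(775 - 308)) = (1880839/(-1646340) - 701865)/(3480987 - 508*467) = (1880839*(-1/1646340) - 701865)/(3480987 - 237236) = (-1880839/1646340 - 701865)/3243751 = -1155510304939/1646340*1/3243751 = -1155510304939/5340317021340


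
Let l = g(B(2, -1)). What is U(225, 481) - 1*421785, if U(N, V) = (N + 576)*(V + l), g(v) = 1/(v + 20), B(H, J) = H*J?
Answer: -72919/2 ≈ -36460.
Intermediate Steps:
g(v) = 1/(20 + v)
l = 1/18 (l = 1/(20 + 2*(-1)) = 1/(20 - 2) = 1/18 ≈ 0.055556)
U(N, V) = (576 + N)*(1/18 + V) (U(N, V) = (N + 576)*(V + 1/18) = (576 + N)*(1/18 + V))
U(225, 481) - 1*421785 = (32 + 576*481 + (1/18)*225 + 225*481) - 1*421785 = (32 + 277056 + 25/2 + 108225) - 421785 = 770651/2 - 421785 = -72919/2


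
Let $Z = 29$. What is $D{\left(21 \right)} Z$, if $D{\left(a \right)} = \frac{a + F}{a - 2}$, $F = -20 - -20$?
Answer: $\frac{609}{19} \approx 32.053$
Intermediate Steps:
$F = 0$ ($F = -20 + 20 = 0$)
$D{\left(a \right)} = \frac{a}{-2 + a}$ ($D{\left(a \right)} = \frac{a + 0}{a - 2} = \frac{a}{-2 + a}$)
$D{\left(21 \right)} Z = \frac{21}{-2 + 21} \cdot 29 = \frac{21}{19} \cdot 29 = \frac{609}{19}$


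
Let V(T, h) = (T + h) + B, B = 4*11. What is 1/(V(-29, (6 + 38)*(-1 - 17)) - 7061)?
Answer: -1/7838 ≈ -0.00012758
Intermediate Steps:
B = 44
V(T, h) = 44 + T + h (V(T, h) = (T + h) + 44 = 44 + T + h)
1/(V(-29, (6 + 38)*(-1 - 17)) - 7061) = 1/((44 - 29 + (6 + 38)*(-1 - 17)) - 7061) = 1/((44 - 29 + 44*(-18)) - 7061) = 1/((44 - 29 - 792) - 7061) = 1/(-777 - 7061) = 1/(-7838) = -1/7838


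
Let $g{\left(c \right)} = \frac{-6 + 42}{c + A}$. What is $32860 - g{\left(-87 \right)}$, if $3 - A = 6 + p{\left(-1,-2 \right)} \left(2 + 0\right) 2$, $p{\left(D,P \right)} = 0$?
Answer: $\frac{164302}{5} \approx 32860.0$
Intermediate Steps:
$A = -3$ ($A = 3 - \left(6 + 0 \left(2 + 0\right) 2\right) = 3 - \left(6 + 0 \cdot 2 \cdot 2\right) = 3 - \left(6 + 0 \cdot 4\right) = 3 - \left(6 + 0\right) = 3 - 6 = -3$)
$g{\left(c \right)} = \frac{36}{-3 + c}$ ($g{\left(c \right)} = \frac{-6 + 42}{c - 3} = \frac{36}{-3 + c}$)
$32860 - g{\left(-87 \right)} = 32860 - \frac{36}{-3 - 87} = 32860 - \frac{36}{-90} = 32860 - 36 \left(- \frac{1}{90}\right) = 32860 - - \frac{2}{5} = 32860 + \frac{2}{5} = \frac{164302}{5}$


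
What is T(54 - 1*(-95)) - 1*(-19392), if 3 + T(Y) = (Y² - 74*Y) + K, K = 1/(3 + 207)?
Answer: 6418441/210 ≈ 30564.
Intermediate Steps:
K = 1/210 ≈ 0.0047619
T(Y) = -629/210 + Y² - 74*Y (T(Y) = -3 + ((Y² - 74*Y) + 1/210) = -3 + (1/210 + Y² - 74*Y) = -629/210 + Y² - 74*Y)
T(54 - 1*(-95)) - 1*(-19392) = (-629/210 + (54 - 1*(-95))² - 74*(54 - 1*(-95))) - 1*(-19392) = (-629/210 + (54 + 95)² - 74*(54 + 95)) + 19392 = (-629/210 + 149² - 74*149) + 19392 = (-629/210 + 22201 - 11026) + 19392 = 2346121/210 + 19392 = 6418441/210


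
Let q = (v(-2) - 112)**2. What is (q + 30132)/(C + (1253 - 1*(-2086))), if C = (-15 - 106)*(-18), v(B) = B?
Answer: 4792/613 ≈ 7.8173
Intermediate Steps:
C = 2178 (C = -121*(-18) = 2178)
q = 12996 (q = (-2 - 112)**2 = (-114)**2 = 12996)
(q + 30132)/(C + (1253 - 1*(-2086))) = (12996 + 30132)/(2178 + (1253 - 1*(-2086))) = 43128/(2178 + (1253 + 2086)) = 43128/(2178 + 3339) = 43128/5517 = 43128*(1/5517) = 4792/613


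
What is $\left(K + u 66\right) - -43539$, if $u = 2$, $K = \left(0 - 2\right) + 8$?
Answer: $43677$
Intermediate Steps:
$K = 6$ ($K = -2 + 8 = 6$)
$\left(K + u 66\right) - -43539 = \left(6 + 2 \cdot 66\right) - -43539 = \left(6 + 132\right) + 43539 = 138 + 43539 = 43677$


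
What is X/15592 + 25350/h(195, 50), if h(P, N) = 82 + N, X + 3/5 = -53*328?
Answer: 163734347/857560 ≈ 190.93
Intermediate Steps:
X = -86923/5 (X = -3/5 - 53*328 = -3/5 - 17384 = -86923/5 ≈ -17385.)
X/15592 + 25350/h(195, 50) = -86923/5/15592 + 25350/(82 + 50) = -86923/5*1/15592 + 25350/132 = -86923/77960 + 25350*(1/132) = -86923/77960 + 4225/22 = 163734347/857560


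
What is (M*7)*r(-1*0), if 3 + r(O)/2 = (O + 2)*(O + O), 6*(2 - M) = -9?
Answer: -147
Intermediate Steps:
M = 7/2 (M = 2 - 1/6*(-9) = 2 + 3/2 = 7/2 ≈ 3.5000)
r(O) = -6 + 4*O*(2 + O) (r(O) = -6 + 2*((O + 2)*(O + O)) = -6 + 2*((2 + O)*(2*O)) = -6 + 2*(2*O*(2 + O)) = -6 + 4*O*(2 + O))
(M*7)*r(-1*0) = ((7/2)*7)*(-6 + 4*(-1*0)**2 + 8*(-1*0)) = 49*(-6 + 4*0**2 + 8*0)/2 = 49*(-6 + 4*0 + 0)/2 = 49*(-6 + 0 + 0)/2 = (49/2)*(-6) = -147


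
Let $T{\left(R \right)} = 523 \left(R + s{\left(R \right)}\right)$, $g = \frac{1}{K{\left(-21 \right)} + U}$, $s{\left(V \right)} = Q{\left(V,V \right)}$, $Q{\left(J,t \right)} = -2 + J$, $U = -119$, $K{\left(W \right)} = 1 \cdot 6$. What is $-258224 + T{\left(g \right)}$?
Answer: $- \frac{29298556}{113} \approx -2.5928 \cdot 10^{5}$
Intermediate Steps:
$K{\left(W \right)} = 6$
$s{\left(V \right)} = -2 + V$
$g = - \frac{1}{113}$ ($g = \frac{1}{6 - 119} = \frac{1}{-113} = - \frac{1}{113} \approx -0.0088496$)
$T{\left(R \right)} = -1046 + 1046 R$ ($T{\left(R \right)} = 523 \left(R + \left(-2 + R\right)\right) = 523 \left(-2 + 2 R\right) = -1046 + 1046 R$)
$-258224 + T{\left(g \right)} = -258224 + \left(-1046 + 1046 \left(- \frac{1}{113}\right)\right) = -258224 - \frac{119244}{113} = - \frac{29298556}{113}$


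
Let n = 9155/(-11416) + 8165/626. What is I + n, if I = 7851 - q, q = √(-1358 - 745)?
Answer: 28096996313/3573208 - I*√2103 ≈ 7863.2 - 45.858*I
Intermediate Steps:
q = I*√2103 (q = √(-2103) = I*√2103 ≈ 45.858*I)
n = 43740305/3573208 (n = 9155*(-1/11416) + 8165*(1/626) = -9155/11416 + 8165/626 = 43740305/3573208 ≈ 12.241)
I = 7851 - I*√2103 ≈ 7851.0 - 45.858*I
I + n = (7851 - I*√2103) + 43740305/3573208 = 28096996313/3573208 - I*√2103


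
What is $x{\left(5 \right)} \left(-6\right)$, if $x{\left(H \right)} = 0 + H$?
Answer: $-30$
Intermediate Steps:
$x{\left(H \right)} = H$
$x{\left(5 \right)} \left(-6\right) = 5 \left(-6\right) = -30$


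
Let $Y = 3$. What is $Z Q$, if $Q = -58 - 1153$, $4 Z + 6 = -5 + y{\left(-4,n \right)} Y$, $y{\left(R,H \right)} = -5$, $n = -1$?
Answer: $\frac{15743}{2} \approx 7871.5$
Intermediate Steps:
$Z = - \frac{13}{2}$ ($Z = - \frac{3}{2} + \frac{-5 - 15}{4} = - \frac{3}{2} + \frac{1}{4} \left(-20\right) = - \frac{3}{2} - 5 = - \frac{13}{2} \approx -6.5$)
$Q = -1211$ ($Q = -58 - 1153 = -1211$)
$Z Q = \left(- \frac{13}{2}\right) \left(-1211\right) = \frac{15743}{2}$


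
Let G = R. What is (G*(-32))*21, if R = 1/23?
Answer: -672/23 ≈ -29.217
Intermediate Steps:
R = 1/23 ≈ 0.043478
G = 1/23 ≈ 0.043478
(G*(-32))*21 = ((1/23)*(-32))*21 = -32/23*21 = -672/23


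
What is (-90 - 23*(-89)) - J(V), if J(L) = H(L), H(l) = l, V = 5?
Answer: 1952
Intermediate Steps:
J(L) = L
(-90 - 23*(-89)) - J(V) = (-90 - 23*(-89)) - 1*5 = (-90 + 2047) - 5 = 1957 - 5 = 1952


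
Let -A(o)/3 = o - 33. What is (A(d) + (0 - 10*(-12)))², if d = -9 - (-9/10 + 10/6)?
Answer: 6165289/100 ≈ 61653.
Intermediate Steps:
d = -293/30 (d = -9 - (-9*⅒ + 10*(⅙)) = -9 - (-9/10 + 5/3) = -9 - 1*23/30 = -9 - 23/30 = -293/30 ≈ -9.7667)
A(o) = 99 - 3*o (A(o) = -3*(o - 33) = -3*(-33 + o) = 99 - 3*o)
(A(d) + (0 - 10*(-12)))² = ((99 - 3*(-293/30)) + (0 - 10*(-12)))² = ((99 + 293/10) + (0 + 120))² = (1283/10 + 120)² = (2483/10)² = 6165289/100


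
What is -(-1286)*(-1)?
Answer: -1286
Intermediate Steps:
-(-1286)*(-1) = -643*2 = -1286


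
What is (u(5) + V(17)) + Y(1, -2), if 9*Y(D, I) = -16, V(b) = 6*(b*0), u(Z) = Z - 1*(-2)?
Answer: 47/9 ≈ 5.2222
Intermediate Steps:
u(Z) = 2 + Z (u(Z) = Z + 2 = 2 + Z)
V(b) = 0 (V(b) = 6*0 = 0)
Y(D, I) = -16/9 (Y(D, I) = (⅑)*(-16) = -16/9)
(u(5) + V(17)) + Y(1, -2) = ((2 + 5) + 0) - 16/9 = (7 + 0) - 16/9 = 7 - 16/9 = 47/9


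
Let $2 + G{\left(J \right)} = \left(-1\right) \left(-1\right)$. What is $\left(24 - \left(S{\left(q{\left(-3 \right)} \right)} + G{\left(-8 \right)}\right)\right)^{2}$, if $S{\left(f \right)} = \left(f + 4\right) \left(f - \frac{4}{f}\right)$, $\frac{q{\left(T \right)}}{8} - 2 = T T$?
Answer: $\frac{7873900225}{121} \approx 6.5074 \cdot 10^{7}$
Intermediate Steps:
$G{\left(J \right)} = -1$ ($G{\left(J \right)} = -2 - -1 = -2 + 1 = -1$)
$q{\left(T \right)} = 16 + 8 T^{2}$ ($q{\left(T \right)} = 16 + 8 T T = 16 + 8 T^{2}$)
$S{\left(f \right)} = \left(4 + f\right) \left(f - \frac{4}{f}\right)$
$\left(24 - \left(S{\left(q{\left(-3 \right)} \right)} + G{\left(-8 \right)}\right)\right)^{2} = \left(24 - \left(\left(-4 + \left(16 + 8 \left(-3\right)^{2}\right)^{2} - \frac{16}{16 + 8 \left(-3\right)^{2}} + 4 \left(16 + 8 \left(-3\right)^{2}\right)\right) - 1\right)\right)^{2} = \left(24 - \left(\left(-4 + \left(16 + 8 \cdot 9\right)^{2} - \frac{16}{16 + 8 \cdot 9} + 4 \left(16 + 8 \cdot 9\right)\right) - 1\right)\right)^{2} = \left(24 - \left(\left(-4 + \left(16 + 72\right)^{2} - \frac{16}{16 + 72} + 4 \left(16 + 72\right)\right) - 1\right)\right)^{2} = \left(24 - \left(\left(-4 + 88^{2} - \frac{16}{88} + 4 \cdot 88\right) - 1\right)\right)^{2} = \left(24 - \left(\left(-4 + 7744 - \frac{2}{11} + 352\right) - 1\right)\right)^{2} = \left(24 - \left(\frac{89010}{11} - 1\right)\right)^{2} = \left(24 - \frac{88999}{11}\right)^{2} = \left(- \frac{88735}{11}\right)^{2} = \frac{7873900225}{121}$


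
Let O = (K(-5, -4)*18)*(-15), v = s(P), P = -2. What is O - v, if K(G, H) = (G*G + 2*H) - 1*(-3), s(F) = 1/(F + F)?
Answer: -21599/4 ≈ -5399.8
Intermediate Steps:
s(F) = 1/(2*F)
K(G, H) = 3 + G**2 + 2*H (K(G, H) = (G**2 + 2*H) + 3 = 3 + G**2 + 2*H)
v = -1/4 (v = (1/2)/(-2) = (1/2)*(-1/2) = -1/4 ≈ -0.25000)
O = -5400 (O = ((3 + (-5)**2 + 2*(-4))*18)*(-15) = ((3 + 25 - 8)*18)*(-15) = (20*18)*(-15) = 360*(-15) = -5400)
O - v = -5400 - 1*(-1/4) = -5400 + 1/4 = -21599/4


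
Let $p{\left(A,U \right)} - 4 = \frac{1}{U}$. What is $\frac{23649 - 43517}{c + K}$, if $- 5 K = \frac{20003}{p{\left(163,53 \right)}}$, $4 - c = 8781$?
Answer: $\frac{5289855}{2601916} \approx 2.0331$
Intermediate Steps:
$c = -8777$ ($c = 4 - 8781 = -8777$)
$p{\left(A,U \right)} = 4 + \frac{1}{U}$
$K = - \frac{1060159}{1065}$ ($K = - \frac{20003 \frac{1}{4 + \frac{1}{53}}}{5} = - \frac{20003 \frac{1}{\frac{213}{53}}}{5} = - \frac{20003 \cdot \frac{53}{213}}{5} = \left(- \frac{1}{5}\right) \frac{1060159}{213} = - \frac{1060159}{1065} \approx -995.45$)
$\frac{23649 - 43517}{c + K} = \frac{23649 - 43517}{-8777 - \frac{1060159}{1065}} = - \frac{19868}{- \frac{10407664}{1065}} = \left(-19868\right) \left(- \frac{1065}{10407664}\right) = \frac{5289855}{2601916}$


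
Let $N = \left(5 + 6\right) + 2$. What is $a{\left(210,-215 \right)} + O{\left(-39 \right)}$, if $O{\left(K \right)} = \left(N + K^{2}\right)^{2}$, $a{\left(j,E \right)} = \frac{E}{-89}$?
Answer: $\frac{209431099}{89} \approx 2.3532 \cdot 10^{6}$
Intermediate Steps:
$a{\left(j,E \right)} = - \frac{E}{89}$ ($a{\left(j,E \right)} = E \left(- \frac{1}{89}\right) = - \frac{E}{89}$)
$N = 13$ ($N = 11 + 2 = 13$)
$O{\left(K \right)} = \left(13 + K^{2}\right)^{2}$
$a{\left(210,-215 \right)} + O{\left(-39 \right)} = \left(- \frac{1}{89}\right) \left(-215\right) + \left(13 + \left(-39\right)^{2}\right)^{2} = \frac{215}{89} + \left(13 + 1521\right)^{2} = \frac{215}{89} + 1534^{2} = \frac{215}{89} + 2353156 = \frac{209431099}{89}$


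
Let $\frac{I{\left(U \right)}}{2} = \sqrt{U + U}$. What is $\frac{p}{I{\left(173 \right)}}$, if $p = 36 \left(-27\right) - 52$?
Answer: $- \frac{256 \sqrt{346}}{173} \approx -27.525$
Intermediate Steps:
$I{\left(U \right)} = 2 \sqrt{2} \sqrt{U}$ ($I{\left(U \right)} = 2 \sqrt{U + U} = 2 \sqrt{2 U} = 2 \sqrt{2} \sqrt{U}$)
$p = -1024$ ($p = -972 - 52 = -1024$)
$\frac{p}{I{\left(173 \right)}} = - \frac{1024}{2 \sqrt{2} \sqrt{173}} = - \frac{1024}{2 \sqrt{346}} = - 1024 \frac{\sqrt{346}}{692} = - \frac{256 \sqrt{346}}{173}$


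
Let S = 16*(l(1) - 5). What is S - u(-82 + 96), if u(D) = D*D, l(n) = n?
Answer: -260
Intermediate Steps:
u(D) = D²
S = -64 (S = 16*(1 - 5) = 16*(-4) = -64)
S - u(-82 + 96) = -64 - (-82 + 96)² = -64 - 1*14² = -64 - 1*196 = -64 - 196 = -260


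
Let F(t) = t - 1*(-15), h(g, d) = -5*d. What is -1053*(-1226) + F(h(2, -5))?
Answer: 1291018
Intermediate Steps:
F(t) = 15 + t (F(t) = t + 15 = 15 + t)
-1053*(-1226) + F(h(2, -5)) = -1053*(-1226) + (15 - 5*(-5)) = 1290978 + (15 + 25) = 1290978 + 40 = 1291018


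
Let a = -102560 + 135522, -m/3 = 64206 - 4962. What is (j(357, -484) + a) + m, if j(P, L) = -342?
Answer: -145112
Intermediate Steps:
m = -177732 (m = -3*(64206 - 4962) = -3*59244 = -177732)
a = 32962
(j(357, -484) + a) + m = (-342 + 32962) - 177732 = 32620 - 177732 = -145112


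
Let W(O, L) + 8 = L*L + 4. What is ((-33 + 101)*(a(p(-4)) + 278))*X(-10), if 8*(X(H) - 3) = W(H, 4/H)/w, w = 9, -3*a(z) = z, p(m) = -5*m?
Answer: 12232792/225 ≈ 54368.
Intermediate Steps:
a(z) = -z/3
W(O, L) = -4 + L**2 (W(O, L) = -8 + (L*L + 4) = -8 + (L**2 + 4) = -8 + (4 + L**2) = -4 + L**2)
X(H) = 53/18 + 2/(9*H**2) (X(H) = 3 + ((-4 + (4/H)**2)/9)/8 = 3 + ((-4 + 16/H**2)*(1/9))/8 = 3 + (-4/9 + 16/(9*H**2))/8 = 3 + (-1/18 + 2/(9*H**2)) = 53/18 + 2/(9*H**2))
((-33 + 101)*(a(p(-4)) + 278))*X(-10) = ((-33 + 101)*(-(-5)*(-4)/3 + 278))*(53/18 + (2/9)/(-10)**2) = (68*(-1/3*20 + 278))*(53/18 + (2/9)*(1/100)) = (68*(-20/3 + 278))*(53/18 + 1/450) = (68*(814/3))*(221/75) = (55352/3)*(221/75) = 12232792/225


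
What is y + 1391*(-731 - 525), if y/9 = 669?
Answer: -1741075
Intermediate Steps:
y = 6021 (y = 9*669 = 6021)
y + 1391*(-731 - 525) = 6021 + 1391*(-731 - 525) = 6021 + 1391*(-1256) = 6021 - 1747096 = -1741075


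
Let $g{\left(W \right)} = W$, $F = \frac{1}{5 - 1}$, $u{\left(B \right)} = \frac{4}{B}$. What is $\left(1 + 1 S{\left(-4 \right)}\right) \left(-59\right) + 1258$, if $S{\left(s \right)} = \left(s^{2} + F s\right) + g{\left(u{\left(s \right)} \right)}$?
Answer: $373$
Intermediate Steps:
$F = \frac{1}{4} \approx 0.25$
$S{\left(s \right)} = s^{2} + \frac{4}{s} + \frac{s}{4}$ ($S{\left(s \right)} = \left(s^{2} + \frac{s}{4}\right) + \frac{4}{s} = s^{2} + \frac{4}{s} + \frac{s}{4}$)
$\left(1 + 1 S{\left(-4 \right)}\right) \left(-59\right) + 1258 = \left(1 + 1 \left(\left(-4\right)^{2} + \frac{4}{-4} + \frac{1}{4} \left(-4\right)\right)\right) \left(-59\right) + 1258 = \left(1 + 1 \left(16 + 4 \left(- \frac{1}{4}\right) - 1\right)\right) \left(-59\right) + 1258 = \left(1 + 1 \left(16 - 1 - 1\right)\right) \left(-59\right) + 1258 = \left(1 + 1 \cdot 14\right) \left(-59\right) + 1258 = \left(1 + 14\right) \left(-59\right) + 1258 = 15 \left(-59\right) + 1258 = -885 + 1258 = 373$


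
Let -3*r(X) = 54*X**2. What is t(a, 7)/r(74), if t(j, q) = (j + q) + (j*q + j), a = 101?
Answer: -229/24642 ≈ -0.0092931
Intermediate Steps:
t(j, q) = q + 2*j + j*q (t(j, q) = (j + q) + (j + j*q) = q + 2*j + j*q)
r(X) = -18*X**2
t(a, 7)/r(74) = (7 + 2*101 + 101*7)/((-18*74**2)) = (7 + 202 + 707)/((-18*5476)) = 916/(-98568) = 916*(-1/98568) = -229/24642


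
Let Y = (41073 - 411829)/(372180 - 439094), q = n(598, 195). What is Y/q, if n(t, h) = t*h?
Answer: 92689/1950710385 ≈ 4.7515e-5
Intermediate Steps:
n(t, h) = h*t
q = 116610 (q = 195*598 = 116610)
Y = 185378/33457 (Y = -370756/(-66914) = -370756*(-1/66914) = 185378/33457 ≈ 5.5408)
Y/q = (185378/33457)/116610 = (185378/33457)*(1/116610) = 92689/1950710385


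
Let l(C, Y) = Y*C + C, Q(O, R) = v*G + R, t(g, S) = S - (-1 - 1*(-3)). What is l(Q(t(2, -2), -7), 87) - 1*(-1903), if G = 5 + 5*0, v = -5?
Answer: -913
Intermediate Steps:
t(g, S) = -2 + S (t(g, S) = S - (-1 + 3) = S - 1*2 = S - 2 = -2 + S)
G = 5 (G = 5 + 0 = 5)
Q(O, R) = -25 + R (Q(O, R) = -5*5 + R = -25 + R)
l(C, Y) = C + C*Y (l(C, Y) = C*Y + C = C + C*Y)
l(Q(t(2, -2), -7), 87) - 1*(-1903) = (-25 - 7)*(1 + 87) - 1*(-1903) = -32*88 + 1903 = -2816 + 1903 = -913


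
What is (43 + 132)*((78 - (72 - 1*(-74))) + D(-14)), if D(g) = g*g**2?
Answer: -492100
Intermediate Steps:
D(g) = g**3
(43 + 132)*((78 - (72 - 1*(-74))) + D(-14)) = (43 + 132)*((78 - (72 - 1*(-74))) + (-14)**3) = 175*((78 - (72 + 74)) - 2744) = 175*((78 - 1*146) - 2744) = 175*((78 - 146) - 2744) = 175*(-68 - 2744) = 175*(-2812) = -492100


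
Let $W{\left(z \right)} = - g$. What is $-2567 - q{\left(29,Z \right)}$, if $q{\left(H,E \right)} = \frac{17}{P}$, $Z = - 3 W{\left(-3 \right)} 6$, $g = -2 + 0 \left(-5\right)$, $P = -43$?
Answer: $- \frac{110364}{43} \approx -2566.6$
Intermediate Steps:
$g = -2$ ($g = -2 + 0 = -2$)
$W{\left(z \right)} = 2$ ($W{\left(z \right)} = \left(-1\right) \left(-2\right) = 2$)
$Z = -36$ ($Z = \left(-3\right) 2 \cdot 6 = \left(-6\right) 6 = -36$)
$q{\left(H,E \right)} = - \frac{17}{43}$ ($q{\left(H,E \right)} = \frac{17}{-43} = 17 \left(- \frac{1}{43}\right) = - \frac{17}{43}$)
$-2567 - q{\left(29,Z \right)} = -2567 - - \frac{17}{43} = -2567 + \frac{17}{43} = - \frac{110364}{43}$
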